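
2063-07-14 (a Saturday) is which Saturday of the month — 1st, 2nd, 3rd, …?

Day 14 falls in week ⌈14/7⌉ of the month.
Days 1–7 hold the 1st Saturday, 8–14 the 2nd, 15–21 the 3rd, 22–28 the 4th, 29–31 the 5th.
14 is in the range for the 2nd.

2nd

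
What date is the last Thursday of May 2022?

2022-05-26

May 2022 begins on a Sunday, so the first Thursday is May 5 (4 days later).
May 2022 has 31 days. Adding weeks: 5, 12, 19, 26 — the last one ≤ 31 is the 26th.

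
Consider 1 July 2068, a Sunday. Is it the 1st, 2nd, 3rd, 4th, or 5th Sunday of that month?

1st

Day 1 falls in week ⌈1/7⌉ of the month.
Days 1–7 hold the 1st Sunday, 8–14 the 2nd, 15–21 the 3rd, 22–28 the 4th, 29–31 the 5th.
1 is in the range for the 1st.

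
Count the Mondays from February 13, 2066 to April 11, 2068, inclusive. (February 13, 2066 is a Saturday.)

February 13, 2066 is a Saturday; the first Monday on or after it is February 15, 2066 (2 days later).
From February 15, 2066 to April 11, 2068: 319 + 365 + 102 = 786 days (rest of 2066, 2067, to April 11, 2068 in 2068).
786 ÷ 7 = 112 full weeks with remainder 2, so 112 more Mondays after the first → 113.

113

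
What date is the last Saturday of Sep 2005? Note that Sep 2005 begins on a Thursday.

Sep 2005 begins on a Thursday, so the first Saturday is Sep 3 (2 days later).
Sep 2005 has 30 days. Adding weeks: 3, 10, 17, 24 — the last one ≤ 30 is the 24th.

Sep 24, 2005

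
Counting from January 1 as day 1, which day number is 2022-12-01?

335

Days in months before December: 31 + 28 + 31 + 30 + 31 + 30 + 31 + 31 + 30 + 31 + 30 = 334.
Plus 1 day into December → day 335.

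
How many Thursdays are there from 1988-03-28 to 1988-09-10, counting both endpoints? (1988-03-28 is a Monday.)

24

1988-03-28 is a Monday; the first Thursday on or after it is 1988-03-31 (3 days later).
From 1988-03-31 to 1988-09-10: 0 + 30 + 31 + 30 + 31 + 31 + 10 = 163 days (rest of March, April, May, June, July, August, September).
163 ÷ 7 = 23 full weeks with remainder 2, so 23 more Thursdays after the first → 24.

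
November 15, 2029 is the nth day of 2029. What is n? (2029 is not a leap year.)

319

Days in months before November: 31 + 28 + 31 + 30 + 31 + 30 + 31 + 31 + 30 + 31 = 304.
Plus 15 days into November → day 319.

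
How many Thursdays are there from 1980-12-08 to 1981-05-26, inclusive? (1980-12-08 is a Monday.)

24

1980-12-08 is a Monday; the first Thursday on or after it is 1980-12-11 (3 days later).
From 1980-12-11 to 1981-05-26: 20 + 31 + 28 + 31 + 30 + 26 = 166 days (rest of December, January, February, March, April, May).
166 ÷ 7 = 23 full weeks with remainder 5, so 23 more Thursdays after the first → 24.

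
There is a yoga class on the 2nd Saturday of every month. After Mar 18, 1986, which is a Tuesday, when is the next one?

Apr 12, 1986

Mar 1986 starts on a Saturday; its first Saturday is the 1st, so the 2nd Saturday is the 8th — Mar 8, 1986.
That is not after Mar 18, 1986, so look at Apr 1986.
Apr 1986 starts on a Tuesday; its first Saturday is the 5th, so the 2nd Saturday is the 12th — Apr 12, 1986.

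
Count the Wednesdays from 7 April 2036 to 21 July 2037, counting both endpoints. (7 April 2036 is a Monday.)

67

7 April 2036 is a Monday; the first Wednesday on or after it is 9 April 2036 (2 days later).
From 9 April 2036 to 21 July 2037: 266 + 202 = 468 days (rest of 2036, to 21 July 2037 in 2037).
468 ÷ 7 = 66 full weeks with remainder 6, so 66 more Wednesdays after the first → 67.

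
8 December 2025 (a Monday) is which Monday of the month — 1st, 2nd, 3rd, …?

2nd

Day 8 falls in week ⌈8/7⌉ of the month.
Days 1–7 hold the 1st Monday, 8–14 the 2nd, 15–21 the 3rd, 22–28 the 4th, 29–31 the 5th.
8 is in the range for the 2nd.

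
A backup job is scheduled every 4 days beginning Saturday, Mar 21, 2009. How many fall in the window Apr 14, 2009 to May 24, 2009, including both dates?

Occurrences land 4·i days after Mar 21, 2009 for i = 0, 1, 2, …
Apr 14, 2009 is 24 days after the start; 24 ÷ 4 = 6 remainder 0. First occurrence in the window: #7 on Apr 14, 2009 (6×4 = 24 days in).
May 24, 2009 is 64 days after the start; 64 ÷ 4 = 16 remainder 0. Last occurrence in the window: #17 on May 24, 2009.
Occurrences #7 through #17: 11 in total.

11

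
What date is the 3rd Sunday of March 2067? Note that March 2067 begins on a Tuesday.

March 2067 begins on a Tuesday, so the first Sunday is March 6 (5 days later).
The 3rd Sunday is 2 weeks later: 6 + 14 = 20.

20 March 2067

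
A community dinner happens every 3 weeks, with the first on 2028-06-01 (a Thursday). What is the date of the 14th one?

The 14th occurrence is 13 intervals after the first: 13 × 21 = 273 days after 2028-06-01.
June has 30 days — 29 days to the end of June leaves 244.
July has 31 days (213 left).
August has 31 days (182 left).
September has 30 days (152 left).
October has 31 days (121 left).
November has 30 days (91 left).
December has 31 days (60 left).
January has 31 days (29 left).
February has 28 days (1 left).
1 day into March → 2029-03-01.

2029-03-01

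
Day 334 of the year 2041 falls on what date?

November 30, 2041

January has 31 days (334 − 31 = 303 remain).
February has 28 days (303 − 28 = 275 remain).
March has 31 days (275 − 31 = 244 remain).
April has 30 days (244 − 30 = 214 remain).
May has 31 days (214 − 31 = 183 remain).
June has 30 days (183 − 30 = 153 remain).
July has 31 days (153 − 31 = 122 remain).
August has 31 days (122 − 31 = 91 remain).
September has 30 days (91 − 30 = 61 remain).
October has 31 days (61 − 31 = 30 remain).
30 into November → November 30.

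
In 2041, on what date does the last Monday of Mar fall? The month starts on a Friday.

Mar 2041 begins on a Friday, so the first Monday is Mar 4 (3 days later).
Mar 2041 has 31 days. Adding weeks: 4, 11, 18, 25 — the last one ≤ 31 is the 25th.

Mar 25, 2041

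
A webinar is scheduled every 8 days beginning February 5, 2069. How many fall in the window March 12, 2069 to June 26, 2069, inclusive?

13

Occurrences land 8·i days after February 5, 2069 for i = 0, 1, 2, …
March 12, 2069 is 35 days after the start; 35 ÷ 8 = 4 remainder 3; since the remainder is 3, round up to i = 5. First occurrence in the window: #6 on March 17, 2069 (5×8 = 40 days in).
June 26, 2069 is 141 days after the start; 141 ÷ 8 = 17 remainder 5. Last occurrence in the window: #18 on June 21, 2069.
Occurrences #6 through #18: 13 in total.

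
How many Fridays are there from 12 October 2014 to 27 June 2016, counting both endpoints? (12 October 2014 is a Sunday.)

12 October 2014 is a Sunday; the first Friday on or after it is 17 October 2014 (5 days later).
From 17 October 2014 to 27 June 2016: 75 + 365 + 179 = 619 days (rest of 2014, 2015, to 27 June 2016 in 2016).
619 ÷ 7 = 88 full weeks with remainder 3, so 88 more Fridays after the first → 89.

89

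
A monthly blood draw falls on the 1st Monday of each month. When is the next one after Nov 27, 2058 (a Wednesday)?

Nov 2058 starts on a Friday, so its 1st Monday is Nov 4, 2058 (3 days in).
That is not after Nov 27, 2058, so look at Dec 2058.
Dec 2058 starts on a Sunday, so its 1st Monday is Dec 2, 2058 (1 day in).

Dec 2, 2058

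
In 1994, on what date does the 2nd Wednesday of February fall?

February 1994 begins on a Tuesday, so the first Wednesday is February 2 (1 day later).
The 2nd Wednesday is 1 weeks later: 2 + 7 = 9.

9 February 1994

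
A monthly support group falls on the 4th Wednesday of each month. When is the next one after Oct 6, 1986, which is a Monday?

Oct 1986 starts on a Wednesday; its first Wednesday is the 1st, so the 4th Wednesday is the 22nd — Oct 22, 1986.
Oct 22, 1986 is after Oct 6, 1986, so that is the next one.

Oct 22, 1986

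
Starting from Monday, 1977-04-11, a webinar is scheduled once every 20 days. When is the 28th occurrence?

1978-10-03

The 28th occurrence is 27 intervals after the first: 27 × 20 = 540 days after 1977-04-11.
April has 30 days — 19 days to the end of April leaves 521.
From end of April to end of 1977 is 245 days (276 left).
January has 31 days (245 left).
February has 28 days (217 left).
March has 31 days (186 left).
April has 30 days (156 left).
May has 31 days (125 left).
June has 30 days (95 left).
July has 31 days (64 left).
August has 31 days (33 left).
September has 30 days (3 left).
3 days into October → 1978-10-03.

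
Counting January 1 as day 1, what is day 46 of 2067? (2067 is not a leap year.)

February 15, 2067

January has 31 days (46 − 31 = 15 remain).
15 into February → February 15.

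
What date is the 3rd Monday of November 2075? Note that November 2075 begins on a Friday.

November 2075 begins on a Friday, so the first Monday is November 4 (3 days later).
The 3rd Monday is 2 weeks later: 4 + 14 = 18.

18 November 2075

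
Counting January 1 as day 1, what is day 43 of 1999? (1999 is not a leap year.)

January has 31 days (43 − 31 = 12 remain).
12 into February → February 12.

1999-02-12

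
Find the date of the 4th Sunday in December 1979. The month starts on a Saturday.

1979-12-23

December 1979 begins on a Saturday, so the first Sunday is December 2 (1 day later).
The 4th Sunday is 3 weeks later: 2 + 21 = 23.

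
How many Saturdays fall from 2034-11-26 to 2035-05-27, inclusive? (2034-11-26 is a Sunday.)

26

2034-11-26 is a Sunday; the first Saturday on or after it is 2034-12-02 (6 days later).
From 2034-12-02 to 2035-05-27: 29 + 31 + 28 + 31 + 30 + 27 = 176 days (rest of December, January, February, March, April, May).
176 ÷ 7 = 25 full weeks with remainder 1, so 25 more Saturdays after the first → 26.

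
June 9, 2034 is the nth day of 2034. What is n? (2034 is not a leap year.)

Days in months before June: 31 + 28 + 31 + 30 + 31 = 151.
Plus 9 days into June → day 160.

160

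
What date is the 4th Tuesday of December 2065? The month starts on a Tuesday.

December 22, 2065

December 2065 begins on a Tuesday, so the first Tuesday is December 1.
The 4th Tuesday is 3 weeks later: 1 + 21 = 22.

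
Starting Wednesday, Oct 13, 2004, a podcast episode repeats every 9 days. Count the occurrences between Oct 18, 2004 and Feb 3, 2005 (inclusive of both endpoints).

12

Occurrences land 9·i days after Oct 13, 2004 for i = 0, 1, 2, …
Oct 18, 2004 is 5 days after the start; 5 ÷ 9 = 0 remainder 5; since the remainder is 5, round up to i = 1. First occurrence in the window: #2 on Oct 22, 2004 (1×9 = 9 days in).
Feb 3, 2005 is 113 days after the start; 113 ÷ 9 = 12 remainder 5. Last occurrence in the window: #13 on Jan 29, 2005.
Occurrences #2 through #13: 12 in total.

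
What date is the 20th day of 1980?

20 into January → January 20.

1980-01-20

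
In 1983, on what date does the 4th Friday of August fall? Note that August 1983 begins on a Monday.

26 August 1983

August 1983 begins on a Monday, so the first Friday is August 5 (4 days later).
The 4th Friday is 3 weeks later: 5 + 21 = 26.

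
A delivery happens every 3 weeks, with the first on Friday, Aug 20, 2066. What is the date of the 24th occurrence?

Dec 16, 2067

The 24th occurrence is 23 intervals after the first: 23 × 21 = 483 days after Aug 20, 2066.
Aug has 31 days — 11 days to the end of Aug leaves 472.
From end of Aug to end of 2066 is 122 days (350 left).
Jan has 31 days (319 left).
Feb has 28 days (291 left).
Mar has 31 days (260 left).
Apr has 30 days (230 left).
May has 31 days (199 left).
Jun has 30 days (169 left).
Jul has 31 days (138 left).
Aug has 31 days (107 left).
Sep has 30 days (77 left).
Oct has 31 days (46 left).
Nov has 30 days (16 left).
16 days into Dec → Dec 16, 2067.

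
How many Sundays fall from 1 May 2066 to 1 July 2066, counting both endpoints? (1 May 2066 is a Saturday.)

1 May 2066 is a Saturday; the first Sunday on or after it is 2 May 2066 (1 day later).
From 2 May 2066 to 1 July 2066: 29 + 30 + 1 = 60 days (rest of May, June, July).
60 ÷ 7 = 8 full weeks with remainder 4, so 8 more Sundays after the first → 9.

9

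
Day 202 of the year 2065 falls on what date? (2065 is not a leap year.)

21 July 2065

January has 31 days (202 − 31 = 171 remain).
February has 28 days (171 − 28 = 143 remain).
March has 31 days (143 − 31 = 112 remain).
April has 30 days (112 − 30 = 82 remain).
May has 31 days (82 − 31 = 51 remain).
June has 30 days (51 − 30 = 21 remain).
21 into July → July 21.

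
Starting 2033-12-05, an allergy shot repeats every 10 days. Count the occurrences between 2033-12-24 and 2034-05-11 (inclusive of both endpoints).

14

Occurrences land 10·i days after 2033-12-05 for i = 0, 1, 2, …
2033-12-24 is 19 days after the start; 19 ÷ 10 = 1 remainder 9; since the remainder is 9, round up to i = 2. First occurrence in the window: #3 on 2033-12-25 (2×10 = 20 days in).
2034-05-11 is 157 days after the start; 157 ÷ 10 = 15 remainder 7. Last occurrence in the window: #16 on 2034-05-04.
Occurrences #3 through #16: 14 in total.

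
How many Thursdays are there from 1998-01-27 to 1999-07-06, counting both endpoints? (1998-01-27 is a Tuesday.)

75

1998-01-27 is a Tuesday; the first Thursday on or after it is 1998-01-29 (2 days later).
From 1998-01-29 to 1999-07-06: 336 + 187 = 523 days (rest of 1998, to 1999-07-06 in 1999).
523 ÷ 7 = 74 full weeks with remainder 5, so 74 more Thursdays after the first → 75.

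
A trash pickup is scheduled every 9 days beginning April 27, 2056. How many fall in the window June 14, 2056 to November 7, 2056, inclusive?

Occurrences land 9·i days after April 27, 2056 for i = 0, 1, 2, …
June 14, 2056 is 48 days after the start; 48 ÷ 9 = 5 remainder 3; since the remainder is 3, round up to i = 6. First occurrence in the window: #7 on June 20, 2056 (6×9 = 54 days in).
November 7, 2056 is 194 days after the start; 194 ÷ 9 = 21 remainder 5. Last occurrence in the window: #22 on November 2, 2056.
Occurrences #7 through #22: 16 in total.

16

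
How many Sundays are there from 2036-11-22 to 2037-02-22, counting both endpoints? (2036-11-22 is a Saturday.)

2036-11-22 is a Saturday; the first Sunday on or after it is 2036-11-23 (1 day later).
From 2036-11-23 to 2037-02-22: 7 + 31 + 31 + 22 = 91 days (rest of November, December, January, February).
91 ÷ 7 = 13 full weeks with remainder 0, so 13 more Sundays after the first → 14.

14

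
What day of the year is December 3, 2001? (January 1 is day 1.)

337

Days in months before December: 31 + 28 + 31 + 30 + 31 + 30 + 31 + 31 + 30 + 31 + 30 = 334.
Plus 3 days into December → day 337.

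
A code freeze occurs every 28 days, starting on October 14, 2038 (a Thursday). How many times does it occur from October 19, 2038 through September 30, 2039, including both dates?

12

Occurrences land 28·i days after October 14, 2038 for i = 0, 1, 2, …
October 19, 2038 is 5 days after the start; 5 ÷ 28 = 0 remainder 5; since the remainder is 5, round up to i = 1. First occurrence in the window: #2 on November 11, 2038 (1×28 = 28 days in).
September 30, 2039 is 351 days after the start; 351 ÷ 28 = 12 remainder 15. Last occurrence in the window: #13 on September 15, 2039.
Occurrences #2 through #13: 12 in total.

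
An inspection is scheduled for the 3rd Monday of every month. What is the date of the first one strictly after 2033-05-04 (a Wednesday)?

May 2033 starts on a Sunday; its first Monday is the 2nd, so the 3rd Monday is the 16th — 2033-05-16.
2033-05-16 is after 2033-05-04, so that is the next one.

2033-05-16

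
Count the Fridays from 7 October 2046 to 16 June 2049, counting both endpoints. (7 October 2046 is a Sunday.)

140

7 October 2046 is a Sunday; the first Friday on or after it is 12 October 2046 (5 days later).
From 12 October 2046 to 16 June 2049: 80 + 365 + 366 + 167 = 978 days (rest of 2046, 2047, 2048, to 16 June 2049 in 2049).
978 ÷ 7 = 139 full weeks with remainder 5, so 139 more Fridays after the first → 140.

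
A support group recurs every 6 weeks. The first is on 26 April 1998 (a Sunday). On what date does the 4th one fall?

30 August 1998

The 4th occurrence is 3 intervals after the first: 3 × 42 = 126 days after 26 April 1998.
April has 30 days — 4 days to the end of April leaves 122.
May has 31 days (91 left).
June has 30 days (61 left).
July has 31 days (30 left).
30 days into August → 30 August 1998.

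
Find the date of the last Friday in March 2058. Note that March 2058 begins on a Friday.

29 March 2058

March 2058 begins on a Friday, so the first Friday is March 1.
March 2058 has 31 days. Adding weeks: 1, 8, 15, 22, 29 — the last one ≤ 31 is the 29th.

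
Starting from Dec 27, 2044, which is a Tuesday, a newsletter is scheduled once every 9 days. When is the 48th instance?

The 48th occurrence is 47 intervals after the first: 47 × 9 = 423 days after Dec 27, 2044.
Dec has 31 days — 4 days to the end of Dec leaves 419.
2045 has 365 days (54 left).
Jan has 31 days (23 left).
23 days into Feb → Feb 23, 2046.

Feb 23, 2046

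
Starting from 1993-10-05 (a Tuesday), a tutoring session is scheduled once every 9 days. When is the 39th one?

1994-09-12

The 39th occurrence is 38 intervals after the first: 38 × 9 = 342 days after 1993-10-05.
October has 31 days — 26 days to the end of October leaves 316.
November has 30 days (286 left).
December has 31 days (255 left).
January has 31 days (224 left).
February has 28 days (196 left).
March has 31 days (165 left).
April has 30 days (135 left).
May has 31 days (104 left).
June has 30 days (74 left).
July has 31 days (43 left).
August has 31 days (12 left).
12 days into September → 1994-09-12.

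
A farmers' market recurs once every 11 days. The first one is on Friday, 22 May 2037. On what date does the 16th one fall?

The 16th occurrence is 15 intervals after the first: 15 × 11 = 165 days after 22 May 2037.
May has 31 days — 9 days to the end of May leaves 156.
June has 30 days (126 left).
July has 31 days (95 left).
August has 31 days (64 left).
September has 30 days (34 left).
October has 31 days (3 left).
3 days into November → 3 November 2037.

3 November 2037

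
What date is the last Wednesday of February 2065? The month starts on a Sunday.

February 2065 begins on a Sunday, so the first Wednesday is February 4 (3 days later).
February 2065 has 28 days. Adding weeks: 4, 11, 18, 25 — the last one ≤ 28 is the 25th.

25 February 2065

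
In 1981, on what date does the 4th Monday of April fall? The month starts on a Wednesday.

April 27, 1981

April 1981 begins on a Wednesday, so the first Monday is April 6 (5 days later).
The 4th Monday is 3 weeks later: 6 + 21 = 27.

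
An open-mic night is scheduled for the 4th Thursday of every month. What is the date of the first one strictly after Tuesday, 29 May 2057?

May 2057 starts on a Tuesday; its first Thursday is the 3rd, so the 4th Thursday is the 24th — 24 May 2057.
That is not after 29 May 2057, so look at June 2057.
June 2057 starts on a Friday; its first Thursday is the 7th, so the 4th Thursday is the 28th — 28 June 2057.

28 June 2057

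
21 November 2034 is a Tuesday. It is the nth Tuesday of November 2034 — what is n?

Day 21 falls in week ⌈21/7⌉ of the month.
Days 1–7 hold the 1st Tuesday, 8–14 the 2nd, 15–21 the 3rd, 22–28 the 4th, 29–31 the 5th.
21 is in the range for the 3rd.

3rd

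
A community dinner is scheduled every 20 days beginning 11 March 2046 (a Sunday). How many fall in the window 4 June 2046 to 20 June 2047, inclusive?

Occurrences land 20·i days after 11 March 2046 for i = 0, 1, 2, …
4 June 2046 is 85 days after the start; 85 ÷ 20 = 4 remainder 5; since the remainder is 5, round up to i = 5. First occurrence in the window: #6 on 19 June 2046 (5×20 = 100 days in).
20 June 2047 is 466 days after the start; 466 ÷ 20 = 23 remainder 6. Last occurrence in the window: #24 on 14 June 2047.
Occurrences #6 through #24: 19 in total.

19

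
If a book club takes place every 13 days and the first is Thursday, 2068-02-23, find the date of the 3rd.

The 3rd occurrence is 2 intervals after the first: 2 × 13 = 26 days after 2068-02-23.
February has 29 days — 6 days to the end of February leaves 20.
20 days into March → 2068-03-20.

2068-03-20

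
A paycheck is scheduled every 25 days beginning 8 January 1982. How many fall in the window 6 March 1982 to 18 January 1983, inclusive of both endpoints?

13

Occurrences land 25·i days after 8 January 1982 for i = 0, 1, 2, …
6 March 1982 is 57 days after the start; 57 ÷ 25 = 2 remainder 7; since the remainder is 7, round up to i = 3. First occurrence in the window: #4 on 24 March 1982 (3×25 = 75 days in).
18 January 1983 is 375 days after the start; 375 ÷ 25 = 15 remainder 0. Last occurrence in the window: #16 on 18 January 1983.
Occurrences #4 through #16: 13 in total.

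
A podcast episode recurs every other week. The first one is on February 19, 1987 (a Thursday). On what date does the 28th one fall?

The 28th occurrence is 27 intervals after the first: 27 × 14 = 378 days after February 19, 1987.
February has 28 days — 9 days to the end of February leaves 369.
March has 31 days (338 left).
April has 30 days (308 left).
May has 31 days (277 left).
June has 30 days (247 left).
July has 31 days (216 left).
August has 31 days (185 left).
September has 30 days (155 left).
October has 31 days (124 left).
November has 30 days (94 left).
December has 31 days (63 left).
January has 31 days (32 left).
February has 29 days (3 left).
3 days into March → March 3, 1988.

March 3, 1988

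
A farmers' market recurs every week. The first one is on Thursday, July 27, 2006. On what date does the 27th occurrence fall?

January 25, 2007

The 27th occurrence is 26 intervals after the first: 26 × 7 = 182 days after July 27, 2006.
July has 31 days — 4 days to the end of July leaves 178.
August has 31 days (147 left).
September has 30 days (117 left).
October has 31 days (86 left).
November has 30 days (56 left).
December has 31 days (25 left).
25 days into January → January 25, 2007.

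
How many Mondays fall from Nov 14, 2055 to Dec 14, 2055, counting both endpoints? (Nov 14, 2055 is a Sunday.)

5

Nov 14, 2055 is a Sunday; the first Monday on or after it is Nov 15, 2055 (1 day later).
From Nov 15, 2055 to Dec 14, 2055: 15 + 14 = 29 days (rest of Nov, Dec).
29 ÷ 7 = 4 full weeks with remainder 1, so 4 more Mondays after the first → 5.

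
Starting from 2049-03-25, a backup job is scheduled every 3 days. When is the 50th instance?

2049-08-19

The 50th occurrence is 49 intervals after the first: 49 × 3 = 147 days after 2049-03-25.
March has 31 days — 6 days to the end of March leaves 141.
April has 30 days (111 left).
May has 31 days (80 left).
June has 30 days (50 left).
July has 31 days (19 left).
19 days into August → 2049-08-19.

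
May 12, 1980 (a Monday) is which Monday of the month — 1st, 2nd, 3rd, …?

2nd

Day 12 falls in week ⌈12/7⌉ of the month.
Days 1–7 hold the 1st Monday, 8–14 the 2nd, 15–21 the 3rd, 22–28 the 4th, 29–31 the 5th.
12 is in the range for the 2nd.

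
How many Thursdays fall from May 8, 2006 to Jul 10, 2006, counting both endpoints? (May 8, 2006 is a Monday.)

9

May 8, 2006 is a Monday; the first Thursday on or after it is May 11, 2006 (3 days later).
From May 11, 2006 to Jul 10, 2006: 20 + 30 + 10 = 60 days (rest of May, Jun, Jul).
60 ÷ 7 = 8 full weeks with remainder 4, so 8 more Thursdays after the first → 9.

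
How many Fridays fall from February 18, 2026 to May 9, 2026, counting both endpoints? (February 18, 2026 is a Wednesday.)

12

February 18, 2026 is a Wednesday; the first Friday on or after it is February 20, 2026 (2 days later).
From February 20, 2026 to May 9, 2026: 8 + 31 + 30 + 9 = 78 days (rest of February, March, April, May).
78 ÷ 7 = 11 full weeks with remainder 1, so 11 more Fridays after the first → 12.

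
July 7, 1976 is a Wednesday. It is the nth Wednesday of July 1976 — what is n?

Day 7 falls in week ⌈7/7⌉ of the month.
Days 1–7 hold the 1st Wednesday, 8–14 the 2nd, 15–21 the 3rd, 22–28 the 4th, 29–31 the 5th.
7 is in the range for the 1st.

1st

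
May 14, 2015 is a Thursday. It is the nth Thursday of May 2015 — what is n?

2nd

Day 14 falls in week ⌈14/7⌉ of the month.
Days 1–7 hold the 1st Thursday, 8–14 the 2nd, 15–21 the 3rd, 22–28 the 4th, 29–31 the 5th.
14 is in the range for the 2nd.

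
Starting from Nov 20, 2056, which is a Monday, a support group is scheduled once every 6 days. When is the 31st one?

May 19, 2057

The 31st occurrence is 30 intervals after the first: 30 × 6 = 180 days after Nov 20, 2056.
Nov has 30 days — 10 days to the end of Nov leaves 170.
Dec has 31 days (139 left).
Jan has 31 days (108 left).
Feb has 28 days (80 left).
Mar has 31 days (49 left).
Apr has 30 days (19 left).
19 days into May → May 19, 2057.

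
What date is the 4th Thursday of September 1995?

September 28, 1995

The first Thursday of September 1995 is September 7.
The 4th Thursday is 3 weeks later: 7 + 21 = 28.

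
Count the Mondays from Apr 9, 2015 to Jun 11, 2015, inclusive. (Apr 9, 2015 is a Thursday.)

9

Apr 9, 2015 is a Thursday; the first Monday on or after it is Apr 13, 2015 (4 days later).
From Apr 13, 2015 to Jun 11, 2015: 17 + 31 + 11 = 59 days (rest of Apr, May, Jun).
59 ÷ 7 = 8 full weeks with remainder 3, so 8 more Mondays after the first → 9.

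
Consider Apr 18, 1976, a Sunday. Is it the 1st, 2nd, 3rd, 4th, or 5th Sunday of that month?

3rd

Day 18 falls in week ⌈18/7⌉ of the month.
Days 1–7 hold the 1st Sunday, 8–14 the 2nd, 15–21 the 3rd, 22–28 the 4th, 29–31 the 5th.
18 is in the range for the 3rd.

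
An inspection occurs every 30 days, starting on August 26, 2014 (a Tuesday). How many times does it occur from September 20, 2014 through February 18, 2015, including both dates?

5

Occurrences land 30·i days after August 26, 2014 for i = 0, 1, 2, …
September 20, 2014 is 25 days after the start; 25 ÷ 30 = 0 remainder 25; since the remainder is 25, round up to i = 1. First occurrence in the window: #2 on September 25, 2014 (1×30 = 30 days in).
February 18, 2015 is 176 days after the start; 176 ÷ 30 = 5 remainder 26. Last occurrence in the window: #6 on January 23, 2015.
Occurrences #2 through #6: 5 in total.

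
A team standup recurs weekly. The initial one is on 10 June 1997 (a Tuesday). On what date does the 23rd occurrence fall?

The 23rd occurrence is 22 intervals after the first: 22 × 7 = 154 days after 10 June 1997.
June has 30 days — 20 days to the end of June leaves 134.
July has 31 days (103 left).
August has 31 days (72 left).
September has 30 days (42 left).
October has 31 days (11 left).
11 days into November → 11 November 1997.

11 November 1997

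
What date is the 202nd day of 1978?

January has 31 days (202 − 31 = 171 remain).
February has 28 days (171 − 28 = 143 remain).
March has 31 days (143 − 31 = 112 remain).
April has 30 days (112 − 30 = 82 remain).
May has 31 days (82 − 31 = 51 remain).
June has 30 days (51 − 30 = 21 remain).
21 into July → July 21.

1978-07-21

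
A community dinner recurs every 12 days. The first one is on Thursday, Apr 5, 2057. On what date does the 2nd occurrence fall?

Apr 17, 2057

The 2nd occurrence is 1 interval after the first: 1 × 12 = 12 days after Apr 5, 2057.
12 days later is Apr 17, 2057.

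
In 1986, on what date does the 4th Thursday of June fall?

26 June 1986

June 1986 begins on a Sunday, so the first Thursday is June 5 (4 days later).
The 4th Thursday is 3 weeks later: 5 + 21 = 26.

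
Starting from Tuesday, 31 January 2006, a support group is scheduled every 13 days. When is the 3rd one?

26 February 2006

The 3rd occurrence is 2 intervals after the first: 2 × 13 = 26 days after 31 January 2006.
January has 31 days — 0 days to the end of January leaves 26.
26 days into February → 26 February 2006.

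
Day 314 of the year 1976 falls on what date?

9 November 1976

January has 31 days (314 − 31 = 283 remain).
February has 29 days (283 − 29 = 254 remain).
March has 31 days (254 − 31 = 223 remain).
April has 30 days (223 − 30 = 193 remain).
May has 31 days (193 − 31 = 162 remain).
June has 30 days (162 − 30 = 132 remain).
July has 31 days (132 − 31 = 101 remain).
August has 31 days (101 − 31 = 70 remain).
September has 30 days (70 − 30 = 40 remain).
October has 31 days (40 − 31 = 9 remain).
9 into November → November 9.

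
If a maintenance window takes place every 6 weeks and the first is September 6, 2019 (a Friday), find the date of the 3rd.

November 29, 2019

The 3rd occurrence is 2 intervals after the first: 2 × 42 = 84 days after September 6, 2019.
September has 30 days — 24 days to the end of September leaves 60.
October has 31 days (29 left).
29 days into November → November 29, 2019.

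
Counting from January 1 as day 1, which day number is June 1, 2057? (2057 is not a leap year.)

152

Days in months before June: 31 + 28 + 31 + 30 + 31 = 151.
Plus 1 day into June → day 152.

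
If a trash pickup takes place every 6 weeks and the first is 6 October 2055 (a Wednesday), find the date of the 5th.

The 5th occurrence is 4 intervals after the first: 4 × 42 = 168 days after 6 October 2055.
October has 31 days — 25 days to the end of October leaves 143.
November has 30 days (113 left).
December has 31 days (82 left).
January has 31 days (51 left).
February has 29 days (22 left).
22 days into March → 22 March 2056.

22 March 2056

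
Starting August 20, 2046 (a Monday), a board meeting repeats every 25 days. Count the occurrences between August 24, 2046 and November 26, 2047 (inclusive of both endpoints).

Occurrences land 25·i days after August 20, 2046 for i = 0, 1, 2, …
August 24, 2046 is 4 days after the start; 4 ÷ 25 = 0 remainder 4; since the remainder is 4, round up to i = 1. First occurrence in the window: #2 on September 14, 2046 (1×25 = 25 days in).
November 26, 2047 is 463 days after the start; 463 ÷ 25 = 18 remainder 13. Last occurrence in the window: #19 on November 13, 2047.
Occurrences #2 through #19: 18 in total.

18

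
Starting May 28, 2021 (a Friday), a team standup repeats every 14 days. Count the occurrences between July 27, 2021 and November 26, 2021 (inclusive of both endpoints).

Occurrences land 14·i days after May 28, 2021 for i = 0, 1, 2, …
July 27, 2021 is 60 days after the start; 60 ÷ 14 = 4 remainder 4; since the remainder is 4, round up to i = 5. First occurrence in the window: #6 on August 6, 2021 (5×14 = 70 days in).
November 26, 2021 is 182 days after the start; 182 ÷ 14 = 13 remainder 0. Last occurrence in the window: #14 on November 26, 2021.
Occurrences #6 through #14: 9 in total.

9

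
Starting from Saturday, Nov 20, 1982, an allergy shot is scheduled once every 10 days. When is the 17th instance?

Apr 29, 1983

The 17th occurrence is 16 intervals after the first: 16 × 10 = 160 days after Nov 20, 1982.
Nov has 30 days — 10 days to the end of Nov leaves 150.
Dec has 31 days (119 left).
Jan has 31 days (88 left).
Feb has 28 days (60 left).
Mar has 31 days (29 left).
29 days into Apr → Apr 29, 1983.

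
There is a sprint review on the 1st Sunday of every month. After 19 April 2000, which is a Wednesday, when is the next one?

April 2000 starts on a Saturday, so its 1st Sunday is 2 April 2000 (1 day in).
That is not after 19 April 2000, so look at May 2000.
May 2000 starts on a Monday, so its 1st Sunday is 7 May 2000 (6 days in).

7 May 2000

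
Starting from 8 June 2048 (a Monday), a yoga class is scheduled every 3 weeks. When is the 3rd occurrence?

The 3rd occurrence is 2 intervals after the first: 2 × 21 = 42 days after 8 June 2048.
June has 30 days — 22 days to the end of June leaves 20.
20 days into July → 20 July 2048.

20 July 2048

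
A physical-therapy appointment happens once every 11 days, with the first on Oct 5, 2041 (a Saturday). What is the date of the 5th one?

Nov 18, 2041

The 5th occurrence is 4 intervals after the first: 4 × 11 = 44 days after Oct 5, 2041.
Oct has 31 days — 26 days to the end of Oct leaves 18.
18 days into Nov → Nov 18, 2041.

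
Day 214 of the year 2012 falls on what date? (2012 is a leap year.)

Jan has 31 days (214 − 31 = 183 remain).
Feb has 29 days (183 − 29 = 154 remain).
Mar has 31 days (154 − 31 = 123 remain).
Apr has 30 days (123 − 30 = 93 remain).
May has 31 days (93 − 31 = 62 remain).
Jun has 30 days (62 − 30 = 32 remain).
Jul has 31 days (32 − 31 = 1 remain).
1 into Aug → Aug 1.

Aug 1, 2012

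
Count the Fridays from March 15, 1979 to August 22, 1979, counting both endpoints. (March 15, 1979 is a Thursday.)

March 15, 1979 is a Thursday; the first Friday on or after it is March 16, 1979 (1 day later).
From March 16, 1979 to August 22, 1979: 15 + 30 + 31 + 30 + 31 + 22 = 159 days (rest of March, April, May, June, July, August).
159 ÷ 7 = 22 full weeks with remainder 5, so 22 more Fridays after the first → 23.

23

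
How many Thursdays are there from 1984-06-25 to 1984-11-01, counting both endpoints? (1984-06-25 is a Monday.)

19

1984-06-25 is a Monday; the first Thursday on or after it is 1984-06-28 (3 days later).
From 1984-06-28 to 1984-11-01: 2 + 31 + 31 + 30 + 31 + 1 = 126 days (rest of June, July, August, September, October, November).
126 ÷ 7 = 18 full weeks with remainder 0, so 18 more Thursdays after the first → 19.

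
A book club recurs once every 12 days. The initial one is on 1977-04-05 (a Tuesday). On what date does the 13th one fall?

The 13th occurrence is 12 intervals after the first: 12 × 12 = 144 days after 1977-04-05.
April has 30 days — 25 days to the end of April leaves 119.
May has 31 days (88 left).
June has 30 days (58 left).
July has 31 days (27 left).
27 days into August → 1977-08-27.

1977-08-27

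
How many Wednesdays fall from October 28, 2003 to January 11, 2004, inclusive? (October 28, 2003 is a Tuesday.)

11

October 28, 2003 is a Tuesday; the first Wednesday on or after it is October 29, 2003 (1 day later).
From October 29, 2003 to January 11, 2004: 2 + 30 + 31 + 11 = 74 days (rest of October, November, December, January).
74 ÷ 7 = 10 full weeks with remainder 4, so 10 more Wednesdays after the first → 11.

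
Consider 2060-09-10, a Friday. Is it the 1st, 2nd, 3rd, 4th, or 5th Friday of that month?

2nd

Day 10 falls in week ⌈10/7⌉ of the month.
Days 1–7 hold the 1st Friday, 8–14 the 2nd, 15–21 the 3rd, 22–28 the 4th, 29–31 the 5th.
10 is in the range for the 2nd.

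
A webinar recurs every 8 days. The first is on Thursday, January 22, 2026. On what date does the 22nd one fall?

July 9, 2026

The 22nd occurrence is 21 intervals after the first: 21 × 8 = 168 days after January 22, 2026.
January has 31 days — 9 days to the end of January leaves 159.
February has 28 days (131 left).
March has 31 days (100 left).
April has 30 days (70 left).
May has 31 days (39 left).
June has 30 days (9 left).
9 days into July → July 9, 2026.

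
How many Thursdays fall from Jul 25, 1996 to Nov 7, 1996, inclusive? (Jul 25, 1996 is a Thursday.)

Jul 25, 1996 is a Thursday; the first Thursday on or after it is Jul 25, 1996.
From Jul 25, 1996 to Nov 7, 1996: 6 + 31 + 30 + 31 + 7 = 105 days (rest of Jul, Aug, Sep, Oct, Nov).
105 ÷ 7 = 15 full weeks with remainder 0, so 15 more Thursdays after the first → 16.

16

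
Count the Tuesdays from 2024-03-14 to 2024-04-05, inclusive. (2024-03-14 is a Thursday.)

3

2024-03-14 is a Thursday; the first Tuesday on or after it is 2024-03-19 (5 days later).
From 2024-03-19 to 2024-04-05: 12 + 5 = 17 days (rest of March, April).
17 ÷ 7 = 2 full weeks with remainder 3, so 2 more Tuesdays after the first → 3.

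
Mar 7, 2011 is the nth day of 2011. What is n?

Days in months before Mar: 31 + 28 = 59.
Plus 7 days into Mar → day 66.

66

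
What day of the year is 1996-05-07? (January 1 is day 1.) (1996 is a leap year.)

Days in months before May: 31 + 29 + 31 + 30 = 121.
Plus 7 days into May → day 128.

128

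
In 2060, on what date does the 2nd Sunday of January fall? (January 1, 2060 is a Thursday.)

January 11, 2060

January 2060 begins on a Thursday, so the first Sunday is January 4 (3 days later).
The 2nd Sunday is 1 weeks later: 4 + 7 = 11.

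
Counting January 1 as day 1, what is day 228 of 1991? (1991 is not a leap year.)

January has 31 days (228 − 31 = 197 remain).
February has 28 days (197 − 28 = 169 remain).
March has 31 days (169 − 31 = 138 remain).
April has 30 days (138 − 30 = 108 remain).
May has 31 days (108 − 31 = 77 remain).
June has 30 days (77 − 30 = 47 remain).
July has 31 days (47 − 31 = 16 remain).
16 into August → August 16.

August 16, 1991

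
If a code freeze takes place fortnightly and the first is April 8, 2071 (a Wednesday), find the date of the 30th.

The 30th occurrence is 29 intervals after the first: 29 × 14 = 406 days after April 8, 2071.
April has 30 days — 22 days to the end of April leaves 384.
May has 31 days (353 left).
June has 30 days (323 left).
July has 31 days (292 left).
August has 31 days (261 left).
September has 30 days (231 left).
October has 31 days (200 left).
November has 30 days (170 left).
December has 31 days (139 left).
January has 31 days (108 left).
February has 29 days (79 left).
March has 31 days (48 left).
April has 30 days (18 left).
18 days into May → May 18, 2072.

May 18, 2072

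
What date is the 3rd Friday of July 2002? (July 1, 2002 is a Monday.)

2002-07-19

July 2002 begins on a Monday, so the first Friday is July 5 (4 days later).
The 3rd Friday is 2 weeks later: 5 + 14 = 19.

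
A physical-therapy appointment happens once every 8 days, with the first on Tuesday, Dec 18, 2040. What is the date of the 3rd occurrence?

The 3rd occurrence is 2 intervals after the first: 2 × 8 = 16 days after Dec 18, 2040.
Dec has 31 days — 13 days to the end of Dec leaves 3.
3 days into Jan → Jan 3, 2041.

Jan 3, 2041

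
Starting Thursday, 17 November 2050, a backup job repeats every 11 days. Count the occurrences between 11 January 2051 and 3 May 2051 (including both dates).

11

Occurrences land 11·i days after 17 November 2050 for i = 0, 1, 2, …
11 January 2051 is 55 days after the start; 55 ÷ 11 = 5 remainder 0. First occurrence in the window: #6 on 11 January 2051 (5×11 = 55 days in).
3 May 2051 is 167 days after the start; 167 ÷ 11 = 15 remainder 2. Last occurrence in the window: #16 on 1 May 2051.
Occurrences #6 through #16: 11 in total.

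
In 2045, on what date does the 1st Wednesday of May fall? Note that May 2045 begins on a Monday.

2045-05-03

May 2045 begins on a Monday, so the first Wednesday is May 3 (2 days later).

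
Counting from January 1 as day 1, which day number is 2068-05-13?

134

Days in months before May: 31 + 29 + 31 + 30 = 121.
Plus 13 days into May → day 134.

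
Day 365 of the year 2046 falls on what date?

January has 31 days (365 − 31 = 334 remain).
February has 28 days (334 − 28 = 306 remain).
March has 31 days (306 − 31 = 275 remain).
April has 30 days (275 − 30 = 245 remain).
May has 31 days (245 − 31 = 214 remain).
June has 30 days (214 − 30 = 184 remain).
July has 31 days (184 − 31 = 153 remain).
August has 31 days (153 − 31 = 122 remain).
September has 30 days (122 − 30 = 92 remain).
October has 31 days (92 − 31 = 61 remain).
November has 30 days (61 − 30 = 31 remain).
31 into December → December 31.

2046-12-31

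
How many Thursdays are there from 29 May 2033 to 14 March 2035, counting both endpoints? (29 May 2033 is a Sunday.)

29 May 2033 is a Sunday; the first Thursday on or after it is 2 June 2033 (4 days later).
From 2 June 2033 to 14 March 2035: 212 + 365 + 73 = 650 days (rest of 2033, 2034, to 14 March 2035 in 2035).
650 ÷ 7 = 92 full weeks with remainder 6, so 92 more Thursdays after the first → 93.

93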